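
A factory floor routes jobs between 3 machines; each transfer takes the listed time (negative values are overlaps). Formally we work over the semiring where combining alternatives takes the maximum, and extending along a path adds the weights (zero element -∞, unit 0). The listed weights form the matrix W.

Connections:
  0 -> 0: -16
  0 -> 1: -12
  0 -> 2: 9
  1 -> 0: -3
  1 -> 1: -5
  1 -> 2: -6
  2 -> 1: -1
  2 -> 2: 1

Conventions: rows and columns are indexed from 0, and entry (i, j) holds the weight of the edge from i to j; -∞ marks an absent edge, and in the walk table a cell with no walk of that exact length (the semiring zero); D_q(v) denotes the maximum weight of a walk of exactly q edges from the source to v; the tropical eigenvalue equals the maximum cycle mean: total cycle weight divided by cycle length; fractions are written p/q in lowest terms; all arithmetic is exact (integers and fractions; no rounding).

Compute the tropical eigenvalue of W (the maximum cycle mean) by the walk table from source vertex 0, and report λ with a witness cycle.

q=0: [0, -∞, -∞]
q=1: [-16, -12, 9]
q=2: [-15, 8, 10]
q=3: [5, 9, 11]
Optimal cycle mean attained by: cycle 0->2->1->0, total 9 + (-1) + (-3), length 3.
Answer: λ = 5/3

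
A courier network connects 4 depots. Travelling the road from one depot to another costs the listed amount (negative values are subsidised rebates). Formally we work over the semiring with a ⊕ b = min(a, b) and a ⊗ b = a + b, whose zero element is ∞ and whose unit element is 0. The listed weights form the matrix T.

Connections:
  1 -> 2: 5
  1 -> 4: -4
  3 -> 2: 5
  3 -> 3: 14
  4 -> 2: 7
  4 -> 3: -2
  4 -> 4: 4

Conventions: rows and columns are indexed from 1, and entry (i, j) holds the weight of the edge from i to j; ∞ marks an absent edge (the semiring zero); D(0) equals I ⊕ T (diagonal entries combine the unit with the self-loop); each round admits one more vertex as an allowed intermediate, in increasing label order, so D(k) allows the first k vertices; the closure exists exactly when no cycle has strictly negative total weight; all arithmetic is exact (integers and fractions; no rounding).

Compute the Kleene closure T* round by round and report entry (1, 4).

D(0):
  [0, 5, ∞, -4]
  [∞, 0, ∞, ∞]
  [∞, 5, 0, ∞]
  [∞, 7, -2, 0]
D(1):
  [0, 5, ∞, -4]
  [∞, 0, ∞, ∞]
  [∞, 5, 0, ∞]
  [∞, 7, -2, 0]
D(2):
  [0, 5, ∞, -4]
  [∞, 0, ∞, ∞]
  [∞, 5, 0, ∞]
  [∞, 7, -2, 0]
D(3):
  [0, 5, ∞, -4]
  [∞, 0, ∞, ∞]
  [∞, 5, 0, ∞]
  [∞, 3, -2, 0]
D(4):
  [0, -1, -6, -4]
  [∞, 0, ∞, ∞]
  [∞, 5, 0, ∞]
  [∞, 3, -2, 0]
Answer: T*[1][4] = -4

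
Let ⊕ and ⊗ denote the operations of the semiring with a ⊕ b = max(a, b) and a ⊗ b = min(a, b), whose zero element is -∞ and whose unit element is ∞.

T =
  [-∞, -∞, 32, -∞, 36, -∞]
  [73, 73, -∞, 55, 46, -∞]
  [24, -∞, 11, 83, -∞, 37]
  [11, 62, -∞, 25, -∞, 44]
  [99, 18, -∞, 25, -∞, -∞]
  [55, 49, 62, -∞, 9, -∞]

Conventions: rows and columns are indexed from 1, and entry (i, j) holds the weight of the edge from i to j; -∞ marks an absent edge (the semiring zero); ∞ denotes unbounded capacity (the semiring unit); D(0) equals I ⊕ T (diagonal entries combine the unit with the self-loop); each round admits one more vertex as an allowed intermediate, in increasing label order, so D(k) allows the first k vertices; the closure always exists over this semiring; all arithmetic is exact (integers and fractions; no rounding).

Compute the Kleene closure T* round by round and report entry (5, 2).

D(0):
  [∞, -∞, 32, -∞, 36, -∞]
  [73, ∞, -∞, 55, 46, -∞]
  [24, -∞, ∞, 83, -∞, 37]
  [11, 62, -∞, ∞, -∞, 44]
  [99, 18, -∞, 25, ∞, -∞]
  [55, 49, 62, -∞, 9, ∞]
D(1):
  [∞, -∞, 32, -∞, 36, -∞]
  [73, ∞, 32, 55, 46, -∞]
  [24, -∞, ∞, 83, 24, 37]
  [11, 62, 11, ∞, 11, 44]
  [99, 18, 32, 25, ∞, -∞]
  [55, 49, 62, -∞, 36, ∞]
D(2):
  [∞, -∞, 32, -∞, 36, -∞]
  [73, ∞, 32, 55, 46, -∞]
  [24, -∞, ∞, 83, 24, 37]
  [62, 62, 32, ∞, 46, 44]
  [99, 18, 32, 25, ∞, -∞]
  [55, 49, 62, 49, 46, ∞]
D(3):
  [∞, -∞, 32, 32, 36, 32]
  [73, ∞, 32, 55, 46, 32]
  [24, -∞, ∞, 83, 24, 37]
  [62, 62, 32, ∞, 46, 44]
  [99, 18, 32, 32, ∞, 32]
  [55, 49, 62, 62, 46, ∞]
D(4):
  [∞, 32, 32, 32, 36, 32]
  [73, ∞, 32, 55, 46, 44]
  [62, 62, ∞, 83, 46, 44]
  [62, 62, 32, ∞, 46, 44]
  [99, 32, 32, 32, ∞, 32]
  [62, 62, 62, 62, 46, ∞]
D(5):
  [∞, 32, 32, 32, 36, 32]
  [73, ∞, 32, 55, 46, 44]
  [62, 62, ∞, 83, 46, 44]
  [62, 62, 32, ∞, 46, 44]
  [99, 32, 32, 32, ∞, 32]
  [62, 62, 62, 62, 46, ∞]
D(6):
  [∞, 32, 32, 32, 36, 32]
  [73, ∞, 44, 55, 46, 44]
  [62, 62, ∞, 83, 46, 44]
  [62, 62, 44, ∞, 46, 44]
  [99, 32, 32, 32, ∞, 32]
  [62, 62, 62, 62, 46, ∞]
Answer: T*[5][2] = 32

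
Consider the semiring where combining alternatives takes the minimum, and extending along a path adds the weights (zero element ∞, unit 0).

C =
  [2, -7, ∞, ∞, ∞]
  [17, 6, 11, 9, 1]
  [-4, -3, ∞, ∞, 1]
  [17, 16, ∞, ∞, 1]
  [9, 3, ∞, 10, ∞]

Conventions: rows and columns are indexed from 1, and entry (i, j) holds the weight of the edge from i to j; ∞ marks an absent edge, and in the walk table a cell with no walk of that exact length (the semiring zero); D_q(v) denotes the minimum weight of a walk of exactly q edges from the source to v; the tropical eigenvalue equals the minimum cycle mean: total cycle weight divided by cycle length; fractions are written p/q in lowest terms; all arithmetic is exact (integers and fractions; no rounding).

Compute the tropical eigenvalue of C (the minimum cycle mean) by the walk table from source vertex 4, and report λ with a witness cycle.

q=0: [∞, ∞, ∞, 0, ∞]
q=1: [17, 16, ∞, ∞, 1]
q=2: [10, 4, 27, 11, 17]
q=3: [12, 3, 15, 13, 5]
q=4: [11, 5, 14, 12, 4]
q=5: [10, 4, 16, 14, 6]
Optimal cycle mean attained by: cycle 1->2->3->1, total (-7) + 11 + (-4), length 3.
Answer: λ = 0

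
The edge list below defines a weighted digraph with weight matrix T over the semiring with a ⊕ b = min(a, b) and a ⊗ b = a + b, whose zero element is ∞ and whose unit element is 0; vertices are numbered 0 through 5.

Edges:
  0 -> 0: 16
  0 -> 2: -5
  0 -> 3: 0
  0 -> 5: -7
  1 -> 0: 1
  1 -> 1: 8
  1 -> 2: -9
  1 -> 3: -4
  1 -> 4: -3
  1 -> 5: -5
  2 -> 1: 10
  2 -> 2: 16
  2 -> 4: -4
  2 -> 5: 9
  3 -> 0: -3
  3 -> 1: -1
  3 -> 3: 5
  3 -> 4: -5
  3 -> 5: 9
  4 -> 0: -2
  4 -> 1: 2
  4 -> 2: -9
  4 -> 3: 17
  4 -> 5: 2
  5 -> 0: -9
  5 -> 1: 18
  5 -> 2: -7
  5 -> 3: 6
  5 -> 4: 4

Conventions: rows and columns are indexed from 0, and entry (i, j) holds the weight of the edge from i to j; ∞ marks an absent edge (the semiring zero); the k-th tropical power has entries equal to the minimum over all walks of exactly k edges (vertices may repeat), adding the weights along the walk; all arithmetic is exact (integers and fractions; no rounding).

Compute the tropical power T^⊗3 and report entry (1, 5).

T^⊗2:
  [-16, -1, -14, -1, -9, 4]
  [-14, -5, -12, 1, -13, -6]
  [-6, -2, -13, 6, 7, -2]
  [-7, -3, -14, -5, -4, -10]
  [-7, 1, -7, -2, -13, -9]
  [2, 3, -14, -9, -11, -16]
T^⊗3:
  [-11, -7, -21, -16, -18, -23]
  [-15, -11, -22, -14, -16, -21]
  [-11, -3, -11, -6, -17, -13]
  [-19, -6, -17, -7, -18, -14]
  [-18, -11, -22, -7, -11, -14]
  [-25, -10, -23, -10, -18, -9]
Key observation: the optimum is the walk 1->5->0->5, with weight (-5) + (-9) + (-7) = -21.
Optimal value attained by: walk 1->5->0->5.
Answer: (T^⊗3)[1][5] = -21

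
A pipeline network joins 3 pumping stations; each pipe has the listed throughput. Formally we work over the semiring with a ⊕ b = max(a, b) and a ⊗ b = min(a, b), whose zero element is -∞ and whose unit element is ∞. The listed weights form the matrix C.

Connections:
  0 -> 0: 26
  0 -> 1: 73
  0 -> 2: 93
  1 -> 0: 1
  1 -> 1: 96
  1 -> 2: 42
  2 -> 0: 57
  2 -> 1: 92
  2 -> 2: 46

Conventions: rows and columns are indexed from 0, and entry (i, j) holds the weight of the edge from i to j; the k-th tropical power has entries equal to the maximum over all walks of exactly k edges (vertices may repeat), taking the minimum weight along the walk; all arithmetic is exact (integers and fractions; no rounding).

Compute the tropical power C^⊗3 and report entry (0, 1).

C^⊗2:
  [57, 92, 46]
  [42, 96, 42]
  [46, 92, 57]
C^⊗3:
  [46, 92, 57]
  [42, 96, 42]
  [57, 92, 46]
Key observation: the optimum is the walk 0->2->1->1, with weight 93 min 92 min 96 = 92.
Optimal value attained by: walk 0->2->1->1.
Answer: (C^⊗3)[0][1] = 92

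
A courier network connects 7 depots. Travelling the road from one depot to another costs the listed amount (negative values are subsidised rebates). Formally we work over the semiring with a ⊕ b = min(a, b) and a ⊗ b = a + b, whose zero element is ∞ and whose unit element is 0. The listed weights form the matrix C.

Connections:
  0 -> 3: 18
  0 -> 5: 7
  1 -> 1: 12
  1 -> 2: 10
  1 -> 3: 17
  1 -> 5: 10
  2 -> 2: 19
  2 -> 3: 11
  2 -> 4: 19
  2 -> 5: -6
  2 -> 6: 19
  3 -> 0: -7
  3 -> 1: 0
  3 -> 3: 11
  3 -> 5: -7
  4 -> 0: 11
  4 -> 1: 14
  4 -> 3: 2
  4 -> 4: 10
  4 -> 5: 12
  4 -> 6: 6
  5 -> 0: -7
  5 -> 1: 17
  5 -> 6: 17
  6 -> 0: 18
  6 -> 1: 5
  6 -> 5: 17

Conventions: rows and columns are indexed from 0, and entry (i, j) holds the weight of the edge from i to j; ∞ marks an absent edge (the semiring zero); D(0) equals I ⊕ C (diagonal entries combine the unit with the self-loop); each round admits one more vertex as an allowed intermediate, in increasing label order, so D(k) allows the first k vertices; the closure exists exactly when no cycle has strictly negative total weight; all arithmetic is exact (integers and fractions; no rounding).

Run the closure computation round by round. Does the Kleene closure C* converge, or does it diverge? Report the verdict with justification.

D(0):
  [0, ∞, ∞, 18, ∞, 7, ∞]
  [∞, 0, 10, 17, ∞, 10, ∞]
  [∞, ∞, 0, 11, 19, -6, 19]
  [-7, 0, ∞, 0, ∞, -7, ∞]
  [11, 14, ∞, 2, 0, 12, 6]
  [-7, 17, ∞, ∞, ∞, 0, 17]
  [18, 5, ∞, ∞, ∞, 17, 0]
D(1):
  [0, ∞, ∞, 18, ∞, 7, ∞]
  [∞, 0, 10, 17, ∞, 10, ∞]
  [∞, ∞, 0, 11, 19, -6, 19]
  [-7, 0, ∞, 0, ∞, -7, ∞]
  [11, 14, ∞, 2, 0, 12, 6]
  [-7, 17, ∞, 11, ∞, 0, 17]
  [18, 5, ∞, 36, ∞, 17, 0]
D(2):
  [0, ∞, ∞, 18, ∞, 7, ∞]
  [∞, 0, 10, 17, ∞, 10, ∞]
  [∞, ∞, 0, 11, 19, -6, 19]
  [-7, 0, 10, 0, ∞, -7, ∞]
  [11, 14, 24, 2, 0, 12, 6]
  [-7, 17, 27, 11, ∞, 0, 17]
  [18, 5, 15, 22, ∞, 15, 0]
D(3):
  [0, ∞, ∞, 18, ∞, 7, ∞]
  [∞, 0, 10, 17, 29, 4, 29]
  [∞, ∞, 0, 11, 19, -6, 19]
  [-7, 0, 10, 0, 29, -7, 29]
  [11, 14, 24, 2, 0, 12, 6]
  [-7, 17, 27, 11, 46, 0, 17]
  [18, 5, 15, 22, 34, 9, 0]
D(4):
  [0, 18, 28, 18, 47, 7, 47]
  [10, 0, 10, 17, 29, 4, 29]
  [4, 11, 0, 11, 19, -6, 19]
  [-7, 0, 10, 0, 29, -7, 29]
  [-5, 2, 12, 2, 0, -5, 6]
  [-7, 11, 21, 11, 40, 0, 17]
  [15, 5, 15, 22, 34, 9, 0]
D(5):
  [0, 18, 28, 18, 47, 7, 47]
  [10, 0, 10, 17, 29, 4, 29]
  [4, 11, 0, 11, 19, -6, 19]
  [-7, 0, 10, 0, 29, -7, 29]
  [-5, 2, 12, 2, 0, -5, 6]
  [-7, 11, 21, 11, 40, 0, 17]
  [15, 5, 15, 22, 34, 9, 0]
D(6):
  [0, 18, 28, 18, 47, 7, 24]
  [-3, 0, 10, 15, 29, 4, 21]
  [-13, 5, 0, 5, 19, -6, 11]
  [-14, 0, 10, 0, 29, -7, 10]
  [-12, 2, 12, 2, 0, -5, 6]
  [-7, 11, 21, 11, 40, 0, 17]
  [2, 5, 15, 20, 34, 9, 0]
D(7):
  [0, 18, 28, 18, 47, 7, 24]
  [-3, 0, 10, 15, 29, 4, 21]
  [-13, 5, 0, 5, 19, -6, 11]
  [-14, 0, 10, 0, 29, -7, 10]
  [-12, 2, 12, 2, 0, -5, 6]
  [-7, 11, 21, 11, 40, 0, 17]
  [2, 5, 15, 20, 34, 9, 0]
Key observation: every diagonal entry stays at the unit through all rounds, so no improving cycle exists.
Answer: CONVERGES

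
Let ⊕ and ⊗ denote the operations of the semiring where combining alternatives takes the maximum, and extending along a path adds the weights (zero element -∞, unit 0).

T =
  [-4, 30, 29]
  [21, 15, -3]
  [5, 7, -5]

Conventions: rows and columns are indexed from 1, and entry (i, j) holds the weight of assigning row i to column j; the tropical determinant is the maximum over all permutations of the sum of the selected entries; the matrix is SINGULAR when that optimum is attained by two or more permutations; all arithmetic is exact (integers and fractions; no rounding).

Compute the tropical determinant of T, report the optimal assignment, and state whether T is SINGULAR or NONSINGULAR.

σ = (1, 2, 3): (-4) + 15 + (-5) = 6
σ = (1, 3, 2): (-4) + (-3) + 7 = 0
σ = (2, 1, 3): 30 + 21 + (-5) = 46
σ = (2, 3, 1): 30 + (-3) + 5 = 32
σ = (3, 1, 2): 29 + 21 + 7 = 57
σ = (3, 2, 1): 29 + 15 + 5 = 49
Optimal value attained by: σ = (3, 1, 2).
Answer: det⊕(T) = 57; verdict: NONSINGULAR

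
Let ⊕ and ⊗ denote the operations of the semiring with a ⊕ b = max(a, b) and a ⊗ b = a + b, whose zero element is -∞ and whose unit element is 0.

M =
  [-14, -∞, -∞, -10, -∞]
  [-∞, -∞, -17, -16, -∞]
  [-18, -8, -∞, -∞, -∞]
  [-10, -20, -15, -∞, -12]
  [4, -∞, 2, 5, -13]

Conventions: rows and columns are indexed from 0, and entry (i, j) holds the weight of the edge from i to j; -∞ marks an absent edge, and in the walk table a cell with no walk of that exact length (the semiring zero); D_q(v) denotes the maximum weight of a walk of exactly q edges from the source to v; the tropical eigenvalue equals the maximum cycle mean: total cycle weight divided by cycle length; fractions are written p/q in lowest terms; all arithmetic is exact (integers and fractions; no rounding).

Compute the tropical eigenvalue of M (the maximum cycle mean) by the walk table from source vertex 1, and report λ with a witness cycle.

q=0: [-∞, 0, -∞, -∞, -∞]
q=1: [-∞, -∞, -17, -16, -∞]
q=2: [-26, -25, -31, -∞, -28]
q=3: [-24, -39, -26, -23, -41]
q=4: [-33, -34, -38, -34, -35]
q=5: [-31, -46, -33, -30, -46]
Optimal cycle mean attained by: cycle 3->4->3, total (-12) + 5, length 2.
Answer: λ = -7/2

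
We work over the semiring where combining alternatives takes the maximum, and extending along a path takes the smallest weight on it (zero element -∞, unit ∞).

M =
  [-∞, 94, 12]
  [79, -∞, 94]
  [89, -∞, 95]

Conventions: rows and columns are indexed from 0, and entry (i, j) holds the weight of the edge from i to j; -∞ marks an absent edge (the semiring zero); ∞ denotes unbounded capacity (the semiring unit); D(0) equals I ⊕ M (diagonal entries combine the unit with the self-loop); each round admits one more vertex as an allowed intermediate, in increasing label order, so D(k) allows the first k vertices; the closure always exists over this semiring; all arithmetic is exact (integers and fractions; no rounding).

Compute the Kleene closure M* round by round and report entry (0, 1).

D(0):
  [∞, 94, 12]
  [79, ∞, 94]
  [89, -∞, ∞]
D(1):
  [∞, 94, 12]
  [79, ∞, 94]
  [89, 89, ∞]
D(2):
  [∞, 94, 94]
  [79, ∞, 94]
  [89, 89, ∞]
D(3):
  [∞, 94, 94]
  [89, ∞, 94]
  [89, 89, ∞]
Answer: M*[0][1] = 94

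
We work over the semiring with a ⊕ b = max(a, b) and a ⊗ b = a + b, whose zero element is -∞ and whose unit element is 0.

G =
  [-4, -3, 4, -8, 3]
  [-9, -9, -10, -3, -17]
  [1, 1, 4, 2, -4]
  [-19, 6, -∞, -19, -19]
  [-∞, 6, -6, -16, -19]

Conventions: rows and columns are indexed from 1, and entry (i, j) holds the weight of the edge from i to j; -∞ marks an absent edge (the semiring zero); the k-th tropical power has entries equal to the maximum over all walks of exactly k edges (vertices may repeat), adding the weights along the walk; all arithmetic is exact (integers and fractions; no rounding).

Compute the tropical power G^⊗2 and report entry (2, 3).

G^⊗2:
  [5, 9, 8, 6, 0]
  [-9, 3, -5, -8, -6]
  [5, 8, 8, 6, 4]
  [-3, -3, -4, 3, -11]
  [-3, -3, -2, 3, -10]
Key observation: the optimum is the walk 2->1->3, with weight (-9) + 4 = -5.
Optimal value attained by: walk 2->1->3.
Answer: (G^⊗2)[2][3] = -5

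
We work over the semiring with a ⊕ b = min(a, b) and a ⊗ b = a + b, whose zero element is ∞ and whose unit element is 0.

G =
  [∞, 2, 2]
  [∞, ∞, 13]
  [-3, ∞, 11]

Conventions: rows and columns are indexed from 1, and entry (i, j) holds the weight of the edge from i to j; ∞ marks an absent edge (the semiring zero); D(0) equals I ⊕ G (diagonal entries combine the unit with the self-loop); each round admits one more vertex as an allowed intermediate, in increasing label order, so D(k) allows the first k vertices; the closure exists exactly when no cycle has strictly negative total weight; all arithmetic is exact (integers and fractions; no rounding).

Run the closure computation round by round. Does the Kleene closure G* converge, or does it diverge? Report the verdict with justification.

D(0):
  [0, 2, 2]
  [∞, 0, 13]
  [-3, ∞, 0]
Detection: at round 1, diagonal entry (3, 3) turns strictly negative.
Key observation: the cycle 3->1->3 has total weight (-3) + 2, which is strictly negative.
Answer: DIVERGES — negative cycle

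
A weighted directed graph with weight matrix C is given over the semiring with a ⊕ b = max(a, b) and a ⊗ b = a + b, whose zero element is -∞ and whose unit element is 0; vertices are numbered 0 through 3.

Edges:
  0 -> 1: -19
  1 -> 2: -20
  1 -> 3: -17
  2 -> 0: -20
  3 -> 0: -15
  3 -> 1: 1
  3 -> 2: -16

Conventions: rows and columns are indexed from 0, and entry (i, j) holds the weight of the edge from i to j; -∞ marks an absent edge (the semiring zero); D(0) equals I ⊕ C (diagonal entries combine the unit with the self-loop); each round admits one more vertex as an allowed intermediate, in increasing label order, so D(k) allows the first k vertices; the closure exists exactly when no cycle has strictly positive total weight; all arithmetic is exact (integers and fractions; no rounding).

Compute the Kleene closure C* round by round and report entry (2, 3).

D(0):
  [0, -19, -∞, -∞]
  [-∞, 0, -20, -17]
  [-20, -∞, 0, -∞]
  [-15, 1, -16, 0]
D(1):
  [0, -19, -∞, -∞]
  [-∞, 0, -20, -17]
  [-20, -39, 0, -∞]
  [-15, 1, -16, 0]
D(2):
  [0, -19, -39, -36]
  [-∞, 0, -20, -17]
  [-20, -39, 0, -56]
  [-15, 1, -16, 0]
D(3):
  [0, -19, -39, -36]
  [-40, 0, -20, -17]
  [-20, -39, 0, -56]
  [-15, 1, -16, 0]
D(4):
  [0, -19, -39, -36]
  [-32, 0, -20, -17]
  [-20, -39, 0, -56]
  [-15, 1, -16, 0]
Answer: C*[2][3] = -56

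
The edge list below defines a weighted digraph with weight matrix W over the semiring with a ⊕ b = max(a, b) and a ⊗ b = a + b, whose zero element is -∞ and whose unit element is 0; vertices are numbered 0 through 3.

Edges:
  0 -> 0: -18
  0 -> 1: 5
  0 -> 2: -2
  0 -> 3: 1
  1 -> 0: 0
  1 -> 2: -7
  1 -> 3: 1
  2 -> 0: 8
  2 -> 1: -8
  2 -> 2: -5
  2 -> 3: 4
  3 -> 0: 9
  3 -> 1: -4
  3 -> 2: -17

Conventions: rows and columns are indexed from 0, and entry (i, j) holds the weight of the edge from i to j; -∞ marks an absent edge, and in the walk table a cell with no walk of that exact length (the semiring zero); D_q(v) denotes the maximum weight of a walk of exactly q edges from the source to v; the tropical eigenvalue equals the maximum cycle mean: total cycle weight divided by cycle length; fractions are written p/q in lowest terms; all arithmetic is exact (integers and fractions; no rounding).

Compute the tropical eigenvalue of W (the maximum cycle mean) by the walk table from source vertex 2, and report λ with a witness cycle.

q=0: [-∞, -∞, 0, -∞]
q=1: [8, -8, -5, 4]
q=2: [13, 13, 6, 9]
q=3: [18, 18, 11, 14]
q=4: [23, 23, 16, 19]
Optimal cycle mean attained by: cycle 0->1->3->0, total 5 + 1 + 9, length 3.
Answer: λ = 5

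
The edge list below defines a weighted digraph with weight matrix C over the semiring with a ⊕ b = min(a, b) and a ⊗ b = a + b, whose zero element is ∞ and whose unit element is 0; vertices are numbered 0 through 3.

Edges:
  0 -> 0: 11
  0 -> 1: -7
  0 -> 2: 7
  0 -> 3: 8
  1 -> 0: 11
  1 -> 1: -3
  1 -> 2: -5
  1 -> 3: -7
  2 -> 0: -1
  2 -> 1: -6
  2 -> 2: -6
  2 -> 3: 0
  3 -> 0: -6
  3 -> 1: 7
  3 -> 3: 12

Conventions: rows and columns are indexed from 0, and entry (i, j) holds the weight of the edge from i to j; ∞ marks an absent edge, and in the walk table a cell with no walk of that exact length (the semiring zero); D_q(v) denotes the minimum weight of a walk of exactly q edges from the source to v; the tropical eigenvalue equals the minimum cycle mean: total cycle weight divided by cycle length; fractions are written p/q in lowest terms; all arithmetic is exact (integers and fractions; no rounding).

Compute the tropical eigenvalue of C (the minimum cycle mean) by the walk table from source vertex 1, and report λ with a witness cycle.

q=0: [∞, 0, ∞, ∞]
q=1: [11, -3, -5, -7]
q=2: [-13, -11, -11, -10]
q=3: [-16, -20, -17, -18]
q=4: [-24, -23, -25, -27]
Optimal cycle mean attained by: cycle 0->1->3->0, total (-7) + (-7) + (-6), length 3.
Answer: λ = -20/3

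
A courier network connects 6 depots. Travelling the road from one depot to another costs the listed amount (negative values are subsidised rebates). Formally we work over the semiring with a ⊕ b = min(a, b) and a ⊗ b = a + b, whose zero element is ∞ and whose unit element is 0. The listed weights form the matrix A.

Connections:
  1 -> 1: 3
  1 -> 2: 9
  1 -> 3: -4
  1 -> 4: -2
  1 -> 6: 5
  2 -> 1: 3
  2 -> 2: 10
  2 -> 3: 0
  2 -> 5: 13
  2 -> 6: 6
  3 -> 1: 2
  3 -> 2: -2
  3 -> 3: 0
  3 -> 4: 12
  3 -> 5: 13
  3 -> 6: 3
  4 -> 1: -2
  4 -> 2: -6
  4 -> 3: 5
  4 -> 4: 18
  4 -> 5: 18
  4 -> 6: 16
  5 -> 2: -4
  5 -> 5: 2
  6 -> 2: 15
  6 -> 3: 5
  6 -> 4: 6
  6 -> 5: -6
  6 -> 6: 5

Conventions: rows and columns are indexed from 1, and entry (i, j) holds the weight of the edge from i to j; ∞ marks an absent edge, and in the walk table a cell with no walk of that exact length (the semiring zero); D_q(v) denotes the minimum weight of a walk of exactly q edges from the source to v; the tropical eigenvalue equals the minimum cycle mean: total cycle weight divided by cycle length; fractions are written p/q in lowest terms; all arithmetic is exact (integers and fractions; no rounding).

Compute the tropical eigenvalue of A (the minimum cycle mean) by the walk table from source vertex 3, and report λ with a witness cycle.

q=0: [∞, ∞, 0, ∞, ∞, ∞]
q=1: [2, -2, 0, 12, 13, 3]
q=2: [1, -2, -2, 0, -3, 3]
q=3: [-2, -7, -3, -1, -3, 1]
q=4: [-4, -7, -7, -4, -5, -1]
q=5: [-6, -10, -8, -6, -7, -4]
q=6: [-8, -12, -10, -8, -10, -5]
Optimal cycle mean attained by: cycle 1->4->1, total (-2) + (-2), length 2.
Answer: λ = -2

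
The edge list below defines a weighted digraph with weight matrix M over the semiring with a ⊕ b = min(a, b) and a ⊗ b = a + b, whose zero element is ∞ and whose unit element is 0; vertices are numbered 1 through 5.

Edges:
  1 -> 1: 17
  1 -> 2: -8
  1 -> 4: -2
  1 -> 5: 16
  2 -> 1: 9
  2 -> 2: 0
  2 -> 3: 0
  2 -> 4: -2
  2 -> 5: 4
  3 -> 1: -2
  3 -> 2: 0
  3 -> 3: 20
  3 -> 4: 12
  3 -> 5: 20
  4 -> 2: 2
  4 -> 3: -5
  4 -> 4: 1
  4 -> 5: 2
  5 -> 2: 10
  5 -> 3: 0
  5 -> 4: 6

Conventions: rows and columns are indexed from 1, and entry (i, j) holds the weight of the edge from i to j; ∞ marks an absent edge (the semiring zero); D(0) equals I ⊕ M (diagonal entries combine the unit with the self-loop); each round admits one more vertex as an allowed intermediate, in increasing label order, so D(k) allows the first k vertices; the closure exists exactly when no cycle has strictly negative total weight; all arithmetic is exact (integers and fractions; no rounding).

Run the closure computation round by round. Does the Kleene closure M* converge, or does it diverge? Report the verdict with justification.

D(0):
  [0, -8, ∞, -2, 16]
  [9, 0, 0, -2, 4]
  [-2, 0, 0, 12, 20]
  [∞, 2, -5, 0, 2]
  [∞, 10, 0, 6, 0]
D(1):
  [0, -8, ∞, -2, 16]
  [9, 0, 0, -2, 4]
  [-2, -10, 0, -4, 14]
  [∞, 2, -5, 0, 2]
  [∞, 10, 0, 6, 0]
Detection: at round 2, diagonal entry (3, 3) turns strictly negative.
Key observation: the cycle 3->1->2->3 has total weight (-2) + (-8) + 0, which is strictly negative.
Answer: DIVERGES — negative cycle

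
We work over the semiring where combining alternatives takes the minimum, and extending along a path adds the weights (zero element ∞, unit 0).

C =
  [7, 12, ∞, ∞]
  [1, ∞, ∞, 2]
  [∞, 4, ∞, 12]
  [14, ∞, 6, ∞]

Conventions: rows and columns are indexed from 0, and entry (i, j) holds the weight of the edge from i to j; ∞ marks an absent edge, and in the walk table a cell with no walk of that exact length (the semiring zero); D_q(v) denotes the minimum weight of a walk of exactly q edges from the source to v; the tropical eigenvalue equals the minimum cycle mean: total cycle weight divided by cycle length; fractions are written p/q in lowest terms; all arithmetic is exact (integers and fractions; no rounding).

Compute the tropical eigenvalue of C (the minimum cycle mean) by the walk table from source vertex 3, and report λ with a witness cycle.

q=0: [∞, ∞, ∞, 0]
q=1: [14, ∞, 6, ∞]
q=2: [21, 10, ∞, 18]
q=3: [11, 33, 24, 12]
q=4: [18, 23, 18, 35]
Optimal cycle mean attained by: cycle 1->3->2->1, total 2 + 6 + 4, length 3.
Answer: λ = 4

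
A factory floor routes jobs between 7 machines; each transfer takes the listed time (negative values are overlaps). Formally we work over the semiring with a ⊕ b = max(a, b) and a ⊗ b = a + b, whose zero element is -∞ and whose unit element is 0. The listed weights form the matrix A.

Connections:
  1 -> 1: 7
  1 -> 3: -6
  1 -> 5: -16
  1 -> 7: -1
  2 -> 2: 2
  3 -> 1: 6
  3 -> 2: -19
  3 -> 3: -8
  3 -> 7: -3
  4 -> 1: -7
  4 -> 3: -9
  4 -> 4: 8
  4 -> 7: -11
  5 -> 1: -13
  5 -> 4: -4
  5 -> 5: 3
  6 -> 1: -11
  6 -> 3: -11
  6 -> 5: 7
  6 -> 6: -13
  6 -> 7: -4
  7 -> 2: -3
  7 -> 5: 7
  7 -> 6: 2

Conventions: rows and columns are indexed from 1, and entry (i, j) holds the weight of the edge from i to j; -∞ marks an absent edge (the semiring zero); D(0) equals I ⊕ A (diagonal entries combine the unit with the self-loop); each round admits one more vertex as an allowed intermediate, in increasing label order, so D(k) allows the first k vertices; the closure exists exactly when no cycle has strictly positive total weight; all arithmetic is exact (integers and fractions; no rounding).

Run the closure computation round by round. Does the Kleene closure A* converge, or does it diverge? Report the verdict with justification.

Detection: at round 0, diagonal entry (1, 1) turns strictly positive.
Key observation: the cycle 1->1 has total weight 7, which is strictly positive.
Answer: DIVERGES — positive cycle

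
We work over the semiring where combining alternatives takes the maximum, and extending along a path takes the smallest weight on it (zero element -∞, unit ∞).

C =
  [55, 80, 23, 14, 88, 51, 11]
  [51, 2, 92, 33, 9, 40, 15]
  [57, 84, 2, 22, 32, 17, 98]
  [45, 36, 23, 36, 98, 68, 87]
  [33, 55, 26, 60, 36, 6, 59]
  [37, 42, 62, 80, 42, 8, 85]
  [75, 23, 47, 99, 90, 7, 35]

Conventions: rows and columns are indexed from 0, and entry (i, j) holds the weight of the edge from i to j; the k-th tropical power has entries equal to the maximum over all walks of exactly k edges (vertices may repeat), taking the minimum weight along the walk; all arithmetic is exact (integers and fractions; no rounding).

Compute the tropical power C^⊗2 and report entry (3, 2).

C^⊗2:
  [55, 55, 80, 60, 55, 51, 59]
  [57, 84, 40, 40, 51, 51, 92]
  [75, 57, 84, 98, 90, 51, 35]
  [75, 55, 62, 87, 87, 45, 68]
  [59, 36, 55, 59, 60, 60, 60]
  [75, 62, 47, 85, 85, 68, 80]
  [55, 75, 35, 60, 98, 68, 87]
Key observation: the optimum is the walk 3->5->2, with weight 68 min 62 = 62.
Optimal value attained by: walk 3->5->2.
Answer: (C^⊗2)[3][2] = 62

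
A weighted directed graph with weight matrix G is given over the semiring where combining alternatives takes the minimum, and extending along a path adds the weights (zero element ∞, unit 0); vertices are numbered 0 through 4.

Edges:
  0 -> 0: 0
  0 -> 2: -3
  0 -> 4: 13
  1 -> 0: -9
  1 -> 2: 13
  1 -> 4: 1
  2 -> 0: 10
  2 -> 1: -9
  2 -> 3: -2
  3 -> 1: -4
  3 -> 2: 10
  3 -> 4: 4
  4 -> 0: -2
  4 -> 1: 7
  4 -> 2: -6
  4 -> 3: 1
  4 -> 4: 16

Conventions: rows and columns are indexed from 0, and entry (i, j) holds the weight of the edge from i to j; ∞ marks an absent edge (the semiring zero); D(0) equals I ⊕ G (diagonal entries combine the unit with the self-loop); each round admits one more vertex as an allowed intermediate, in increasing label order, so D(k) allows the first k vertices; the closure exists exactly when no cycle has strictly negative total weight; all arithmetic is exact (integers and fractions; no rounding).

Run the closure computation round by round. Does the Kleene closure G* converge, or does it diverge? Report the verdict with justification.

D(0):
  [0, ∞, -3, ∞, 13]
  [-9, 0, 13, ∞, 1]
  [10, -9, 0, -2, ∞]
  [∞, -4, 10, 0, 4]
  [-2, 7, -6, 1, 0]
D(1):
  [0, ∞, -3, ∞, 13]
  [-9, 0, -12, ∞, 1]
  [10, -9, 0, -2, 23]
  [∞, -4, 10, 0, 4]
  [-2, 7, -6, 1, 0]
Detection: at round 2, diagonal entry (2, 2) turns strictly negative.
Key observation: the cycle 2->1->0->2 has total weight (-9) + (-9) + (-3), which is strictly negative.
Answer: DIVERGES — negative cycle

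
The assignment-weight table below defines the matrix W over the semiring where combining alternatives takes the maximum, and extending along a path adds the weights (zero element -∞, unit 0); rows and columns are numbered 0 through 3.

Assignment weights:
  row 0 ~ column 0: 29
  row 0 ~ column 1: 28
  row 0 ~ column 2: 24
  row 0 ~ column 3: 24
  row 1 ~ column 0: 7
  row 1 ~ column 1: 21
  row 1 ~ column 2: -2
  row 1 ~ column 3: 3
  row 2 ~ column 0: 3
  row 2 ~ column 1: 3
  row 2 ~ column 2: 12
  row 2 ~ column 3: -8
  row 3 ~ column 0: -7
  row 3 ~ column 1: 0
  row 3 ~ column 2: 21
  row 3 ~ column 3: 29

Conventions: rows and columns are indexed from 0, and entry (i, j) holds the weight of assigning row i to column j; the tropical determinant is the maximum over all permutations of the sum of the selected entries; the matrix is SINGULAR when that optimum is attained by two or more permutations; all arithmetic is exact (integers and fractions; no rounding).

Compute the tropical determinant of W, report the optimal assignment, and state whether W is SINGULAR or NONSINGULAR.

σ = (0, 1, 2, 3): 29 + 21 + 12 + 29 = 91
σ = (0, 1, 3, 2): 29 + 21 + (-8) + 21 = 63
σ = (0, 2, 1, 3): 29 + (-2) + 3 + 29 = 59
σ = (0, 2, 3, 1): 29 + (-2) + (-8) + 0 = 19
σ = (0, 3, 1, 2): 29 + 3 + 3 + 21 = 56
σ = (0, 3, 2, 1): 29 + 3 + 12 + 0 = 44
σ = (1, 0, 2, 3): 28 + 7 + 12 + 29 = 76
σ = (1, 0, 3, 2): 28 + 7 + (-8) + 21 = 48
σ = (1, 2, 0, 3): 28 + (-2) + 3 + 29 = 58
σ = (1, 2, 3, 0): 28 + (-2) + (-8) + (-7) = 11
σ = (1, 3, 0, 2): 28 + 3 + 3 + 21 = 55
σ = (1, 3, 2, 0): 28 + 3 + 12 + (-7) = 36
σ = (2, 0, 1, 3): 24 + 7 + 3 + 29 = 63
σ = (2, 0, 3, 1): 24 + 7 + (-8) + 0 = 23
σ = (2, 1, 0, 3): 24 + 21 + 3 + 29 = 77
σ = (2, 1, 3, 0): 24 + 21 + (-8) + (-7) = 30
σ = (2, 3, 0, 1): 24 + 3 + 3 + 0 = 30
σ = (2, 3, 1, 0): 24 + 3 + 3 + (-7) = 23
σ = (3, 0, 1, 2): 24 + 7 + 3 + 21 = 55
σ = (3, 0, 2, 1): 24 + 7 + 12 + 0 = 43
σ = (3, 1, 0, 2): 24 + 21 + 3 + 21 = 69
σ = (3, 1, 2, 0): 24 + 21 + 12 + (-7) = 50
σ = (3, 2, 0, 1): 24 + (-2) + 3 + 0 = 25
σ = (3, 2, 1, 0): 24 + (-2) + 3 + (-7) = 18
Optimal value attained by: σ = (0, 1, 2, 3).
Answer: det⊕(W) = 91; verdict: NONSINGULAR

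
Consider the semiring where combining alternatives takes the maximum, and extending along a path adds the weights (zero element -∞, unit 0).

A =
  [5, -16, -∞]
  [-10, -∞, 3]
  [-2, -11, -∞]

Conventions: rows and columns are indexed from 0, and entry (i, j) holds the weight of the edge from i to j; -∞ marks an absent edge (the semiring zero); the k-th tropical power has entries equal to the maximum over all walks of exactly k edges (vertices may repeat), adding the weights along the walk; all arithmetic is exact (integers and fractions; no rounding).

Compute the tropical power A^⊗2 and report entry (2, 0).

A^⊗2:
  [10, -11, -13]
  [1, -8, -∞]
  [3, -18, -8]
Key observation: the optimum is the walk 2->0->0, with weight (-2) + 5 = 3.
Optimal value attained by: walk 2->0->0.
Answer: (A^⊗2)[2][0] = 3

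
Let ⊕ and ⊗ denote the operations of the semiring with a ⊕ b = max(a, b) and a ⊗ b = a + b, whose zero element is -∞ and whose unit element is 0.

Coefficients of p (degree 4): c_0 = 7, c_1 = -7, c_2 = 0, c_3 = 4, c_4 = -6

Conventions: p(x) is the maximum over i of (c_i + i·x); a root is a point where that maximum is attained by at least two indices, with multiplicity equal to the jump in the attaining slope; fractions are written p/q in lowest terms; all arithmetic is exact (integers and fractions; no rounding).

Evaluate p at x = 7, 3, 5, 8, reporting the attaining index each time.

p(7) = max(7+0·7=7, -7+1·7=0, 0+2·7=14, 4+3·7=25, -6+4·7=22) = 25 (attained by i=3)
p(3) = max(7+0·3=7, -7+1·3=-4, 0+2·3=6, 4+3·3=13, -6+4·3=6) = 13 (attained by i=3)
p(5) = max(7+0·5=7, -7+1·5=-2, 0+2·5=10, 4+3·5=19, -6+4·5=14) = 19 (attained by i=3)
p(8) = max(7+0·8=7, -7+1·8=1, 0+2·8=16, 4+3·8=28, -6+4·8=26) = 28 (attained by i=3)
Answer: p(7) = 25; p(3) = 13; p(5) = 19; p(8) = 28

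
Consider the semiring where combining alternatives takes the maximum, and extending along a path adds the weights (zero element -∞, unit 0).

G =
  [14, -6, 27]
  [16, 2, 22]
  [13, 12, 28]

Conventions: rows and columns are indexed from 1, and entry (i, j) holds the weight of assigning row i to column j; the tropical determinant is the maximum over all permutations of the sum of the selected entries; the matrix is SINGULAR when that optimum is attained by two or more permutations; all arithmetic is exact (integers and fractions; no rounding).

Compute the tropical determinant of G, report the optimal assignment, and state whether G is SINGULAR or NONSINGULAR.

σ = (1, 2, 3): 14 + 2 + 28 = 44
σ = (1, 3, 2): 14 + 22 + 12 = 48
σ = (2, 1, 3): (-6) + 16 + 28 = 38
σ = (2, 3, 1): (-6) + 22 + 13 = 29
σ = (3, 1, 2): 27 + 16 + 12 = 55
σ = (3, 2, 1): 27 + 2 + 13 = 42
Optimal value attained by: σ = (3, 1, 2).
Answer: det⊕(G) = 55; verdict: NONSINGULAR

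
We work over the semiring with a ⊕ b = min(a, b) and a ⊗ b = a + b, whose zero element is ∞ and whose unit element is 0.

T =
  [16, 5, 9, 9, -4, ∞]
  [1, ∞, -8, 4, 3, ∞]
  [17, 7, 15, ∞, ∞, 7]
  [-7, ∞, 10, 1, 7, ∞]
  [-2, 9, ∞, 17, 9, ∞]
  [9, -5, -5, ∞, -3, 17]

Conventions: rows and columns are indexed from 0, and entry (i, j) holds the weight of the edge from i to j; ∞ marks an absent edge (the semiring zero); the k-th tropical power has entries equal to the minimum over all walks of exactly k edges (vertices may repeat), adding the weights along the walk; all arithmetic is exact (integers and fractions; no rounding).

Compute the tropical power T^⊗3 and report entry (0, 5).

T^⊗2:
  [-6, 5, -3, 9, 5, 16]
  [-3, -1, 7, 5, -3, -1]
  [8, 2, -1, 11, 4, 22]
  [-6, -2, 2, 2, -11, 17]
  [7, 3, 1, 7, -6, ∞]
  [-5, 2, -13, -1, -2, 2]
T^⊗3:
  [2, -1, -3, 3, -10, 4]
  [-5, -6, -9, 3, -7, 14]
  [2, 6, -6, 6, 4, 6]
  [-13, -2, -10, 2, -10, 9]
  [-8, 3, -5, 7, 3, 8]
  [-8, -6, -6, 0, -9, -6]
Key observation: the optimum is the walk 0->1->2->5, with weight 5 + (-8) + 7 = 4.
Optimal value attained by: walk 0->1->2->5.
Answer: (T^⊗3)[0][5] = 4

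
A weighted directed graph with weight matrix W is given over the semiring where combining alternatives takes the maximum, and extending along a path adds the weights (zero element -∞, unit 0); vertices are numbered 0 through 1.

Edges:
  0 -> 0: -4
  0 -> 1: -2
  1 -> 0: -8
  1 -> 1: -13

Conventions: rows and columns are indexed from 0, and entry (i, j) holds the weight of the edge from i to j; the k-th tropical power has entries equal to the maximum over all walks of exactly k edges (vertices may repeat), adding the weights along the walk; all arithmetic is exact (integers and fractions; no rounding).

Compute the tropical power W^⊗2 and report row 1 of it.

W^⊗2:
  [-8, -6]
  [-12, -10]
Answer: row 1 of W^⊗2 = [-12, -10]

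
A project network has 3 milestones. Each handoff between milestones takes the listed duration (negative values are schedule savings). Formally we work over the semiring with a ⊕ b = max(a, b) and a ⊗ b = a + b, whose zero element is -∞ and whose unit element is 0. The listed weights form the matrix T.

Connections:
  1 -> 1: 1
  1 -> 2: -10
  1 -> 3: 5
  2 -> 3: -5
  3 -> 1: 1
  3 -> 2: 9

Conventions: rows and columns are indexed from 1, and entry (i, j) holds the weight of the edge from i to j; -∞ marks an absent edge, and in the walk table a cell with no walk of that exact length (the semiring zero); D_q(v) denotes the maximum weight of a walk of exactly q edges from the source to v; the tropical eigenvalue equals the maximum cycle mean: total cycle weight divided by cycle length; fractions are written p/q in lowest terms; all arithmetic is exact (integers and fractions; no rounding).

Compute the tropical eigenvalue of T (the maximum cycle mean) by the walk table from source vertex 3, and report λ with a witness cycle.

q=0: [-∞, -∞, 0]
q=1: [1, 9, -∞]
q=2: [2, -9, 6]
q=3: [7, 15, 7]
Optimal cycle mean attained by: cycle 1->3->1, total 5 + 1, length 2.
Answer: λ = 3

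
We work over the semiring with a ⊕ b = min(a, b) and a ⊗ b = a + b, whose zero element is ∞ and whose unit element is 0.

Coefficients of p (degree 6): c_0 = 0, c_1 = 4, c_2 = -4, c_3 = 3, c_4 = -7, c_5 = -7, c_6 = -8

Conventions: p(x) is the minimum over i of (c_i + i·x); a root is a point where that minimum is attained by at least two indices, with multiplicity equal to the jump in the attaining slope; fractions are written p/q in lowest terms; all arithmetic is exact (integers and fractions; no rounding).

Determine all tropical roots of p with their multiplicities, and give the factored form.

hull edge (i=0, c=0) to (i=2, c=-4): slope -2, span 2
hull edge (i=2, c=-4) to (i=4, c=-7): slope -3/2, span 2
hull edge (i=4, c=-7) to (i=6, c=-8): slope -1/2, span 2
Factored form: p(x) = -8 ⊗ (x ⊕ 1/2) ⊗ (x ⊕ 1/2) ⊗ (x ⊕ 3/2) ⊗ (x ⊕ 3/2) ⊗ (x ⊕ 2) ⊗ (x ⊕ 2)
Answer: roots = 1/2 (mult 2), 3/2 (mult 2), 2 (mult 2)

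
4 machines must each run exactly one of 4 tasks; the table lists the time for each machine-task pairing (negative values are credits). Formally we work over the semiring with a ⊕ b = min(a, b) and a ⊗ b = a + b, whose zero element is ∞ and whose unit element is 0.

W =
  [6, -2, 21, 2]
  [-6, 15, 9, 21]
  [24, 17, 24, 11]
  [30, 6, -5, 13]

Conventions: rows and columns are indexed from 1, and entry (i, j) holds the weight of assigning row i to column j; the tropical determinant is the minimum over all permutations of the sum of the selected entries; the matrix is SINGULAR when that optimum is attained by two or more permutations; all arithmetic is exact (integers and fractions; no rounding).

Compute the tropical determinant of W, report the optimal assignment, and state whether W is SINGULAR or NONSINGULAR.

σ = (1, 2, 3, 4): 6 + 15 + 24 + 13 = 58
σ = (1, 2, 4, 3): 6 + 15 + 11 + (-5) = 27
σ = (1, 3, 2, 4): 6 + 9 + 17 + 13 = 45
σ = (1, 3, 4, 2): 6 + 9 + 11 + 6 = 32
σ = (1, 4, 2, 3): 6 + 21 + 17 + (-5) = 39
σ = (1, 4, 3, 2): 6 + 21 + 24 + 6 = 57
σ = (2, 1, 3, 4): (-2) + (-6) + 24 + 13 = 29
σ = (2, 1, 4, 3): (-2) + (-6) + 11 + (-5) = -2
σ = (2, 3, 1, 4): (-2) + 9 + 24 + 13 = 44
σ = (2, 3, 4, 1): (-2) + 9 + 11 + 30 = 48
σ = (2, 4, 1, 3): (-2) + 21 + 24 + (-5) = 38
σ = (2, 4, 3, 1): (-2) + 21 + 24 + 30 = 73
σ = (3, 1, 2, 4): 21 + (-6) + 17 + 13 = 45
σ = (3, 1, 4, 2): 21 + (-6) + 11 + 6 = 32
σ = (3, 2, 1, 4): 21 + 15 + 24 + 13 = 73
σ = (3, 2, 4, 1): 21 + 15 + 11 + 30 = 77
σ = (3, 4, 1, 2): 21 + 21 + 24 + 6 = 72
σ = (3, 4, 2, 1): 21 + 21 + 17 + 30 = 89
σ = (4, 1, 2, 3): 2 + (-6) + 17 + (-5) = 8
σ = (4, 1, 3, 2): 2 + (-6) + 24 + 6 = 26
σ = (4, 2, 1, 3): 2 + 15 + 24 + (-5) = 36
σ = (4, 2, 3, 1): 2 + 15 + 24 + 30 = 71
σ = (4, 3, 1, 2): 2 + 9 + 24 + 6 = 41
σ = (4, 3, 2, 1): 2 + 9 + 17 + 30 = 58
Optimal value attained by: σ = (2, 1, 4, 3).
Answer: det⊕(W) = -2; verdict: NONSINGULAR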